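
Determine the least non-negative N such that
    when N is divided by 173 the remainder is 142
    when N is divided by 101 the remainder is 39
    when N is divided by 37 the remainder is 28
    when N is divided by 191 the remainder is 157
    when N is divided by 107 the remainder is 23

12110364134

From N ≡ 142 (mod 173) write N = 142 + 173t. Substituting into N ≡ 39 (mod 101) gives 173t ≡ 99 (mod 101), and since 72⁻¹ ≡ 94 (mod 101), t ≡ 14. Hence N ≡ 142 + 173·14 = 2564 (mod 17473).
From N ≡ 2564 (mod 17473) write N = 2564 + 17473t. Substituting into N ≡ 28 (mod 37) gives 17473t ≡ 17 (mod 37), and since 9⁻¹ ≡ 33 (mod 37), t ≡ 6. Hence N ≡ 2564 + 17473·6 = 107402 (mod 646501).
From N ≡ 107402 (mod 646501) write N = 107402 + 646501t. Substituting into N ≡ 157 (mod 191) gives 646501t ≡ 97 (mod 191), and since 157⁻¹ ≡ 73 (mod 191), t ≡ 14. Hence N ≡ 107402 + 646501·14 = 9158416 (mod 123481691).
From N ≡ 9158416 (mod 123481691) write N = 9158416 + 123481691t. Substituting into N ≡ 23 (mod 107) gives 123481691t ≡ 58 (mod 107), and since 53⁻¹ ≡ 105 (mod 107), t ≡ 98. Hence N ≡ 9158416 + 123481691·98 = 12110364134 (mod 13212540937).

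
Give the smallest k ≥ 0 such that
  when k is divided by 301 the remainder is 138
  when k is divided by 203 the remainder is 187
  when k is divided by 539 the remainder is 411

gcd(301, 203) = 7 and 7 | (187 − 138), so the pair is consistent; merging gives k ≡ 4653 (mod 8729), where 8729 = lcm(301, 203).
gcd(8729, 539) = 7 and 7 | (411 − 4653), so the pair is consistent; merging gives k ≡ 458561 (mod 672133), where 672133 = lcm(8729, 539).
The solution is unique modulo lcm(301, 203, 539) = 672133.

458561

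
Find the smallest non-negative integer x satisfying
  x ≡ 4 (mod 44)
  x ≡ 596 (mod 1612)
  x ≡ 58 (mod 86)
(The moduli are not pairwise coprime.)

556736

gcd(44, 1612) = 4 and 4 | (596 − 4), so the pair is consistent; merging gives x ≡ 7044 (mod 17732), where 17732 = lcm(44, 1612).
gcd(17732, 86) = 2 and 2 | (58 − 7044), so the pair is consistent; merging gives x ≡ 556736 (mod 762476), where 762476 = lcm(17732, 86).
The solution is unique modulo lcm(44, 1612, 86) = 762476.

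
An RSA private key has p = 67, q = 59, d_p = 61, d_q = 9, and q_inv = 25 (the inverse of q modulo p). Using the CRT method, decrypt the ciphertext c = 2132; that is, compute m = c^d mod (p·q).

m₁ = c^(d_p) mod p: c ≡ 55 (mod 67), and 55^61 mod 67 = 56.
m₂ = c^(d_q) mod q: c ≡ 8 (mod 59), and 8^9 mod 59 = 44.
h = q_inv·(m₁ − m₂) mod p = 25·(56 − 44) mod 67 = 32.
m = m₂ + h·q = 44 + 32·59 = 1932.

1932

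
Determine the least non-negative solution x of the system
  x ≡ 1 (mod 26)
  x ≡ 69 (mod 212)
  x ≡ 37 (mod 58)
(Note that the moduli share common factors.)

gcd(26, 212) = 2 and 2 | (69 − 1), so the pair is consistent; merging gives x ≡ 1977 (mod 2756), where 2756 = lcm(26, 212).
gcd(2756, 58) = 2 and 2 | (37 − 1977), so the pair is consistent; merging gives x ≡ 10245 (mod 79924), where 79924 = lcm(2756, 58).
The solution is unique modulo lcm(26, 212, 58) = 79924.

10245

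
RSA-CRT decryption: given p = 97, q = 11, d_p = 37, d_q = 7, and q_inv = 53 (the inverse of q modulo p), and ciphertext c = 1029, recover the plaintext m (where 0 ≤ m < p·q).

m₁ = c^(d_p) mod p: c ≡ 59 (mod 97), and 59^37 mod 97 = 90.
m₂ = c^(d_q) mod q: c ≡ 6 (mod 11), and 6^7 mod 11 = 8.
h = q_inv·(m₁ − m₂) mod p = 53·(90 − 8) mod 97 = 78.
m = m₂ + h·q = 8 + 78·11 = 866.

866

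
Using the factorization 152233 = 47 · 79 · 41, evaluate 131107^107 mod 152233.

Mod 47: 131107 ≡ 24; by Fermat, exponent reduces to 107 mod 46 = 15; 24^15 ≡ 21 (mod 47).
Mod 79: 131107 ≡ 46; by Fermat, exponent reduces to 107 mod 78 = 29; 46^29 ≡ 8 (mod 79).
Mod 41: 131107 ≡ 30; by Fermat, exponent reduces to 107 mod 40 = 27; 30^27 ≡ 35 (mod 41).
Combine by CRT: x ≡ 21 (mod 47), x ≡ 8 (mod 79), x ≡ 35 (mod 41) ⇒ x ≡ 21970 (mod 152233).

21970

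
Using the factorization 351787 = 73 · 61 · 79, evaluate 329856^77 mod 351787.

Mod 73: 329856 ≡ 42; by Fermat, exponent reduces to 77 mod 72 = 5; 42^5 ≡ 62 (mod 73).
Mod 61: 329856 ≡ 29; by Fermat, exponent reduces to 77 mod 60 = 17; 29^17 ≡ 21 (mod 61).
Mod 79: 329856 ≡ 31; 31^77 ≡ 51 (mod 79).
Combine by CRT: x ≡ 62 (mod 73), x ≡ 21 (mod 61), x ≡ 51 (mod 79) ⇒ x ≡ 335643 (mod 351787).

335643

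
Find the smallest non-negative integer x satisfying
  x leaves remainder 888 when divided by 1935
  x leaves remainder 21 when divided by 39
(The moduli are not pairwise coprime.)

22173

gcd(1935, 39) = 3 and 3 | (21 − 888), so the pair is consistent; merging gives x ≡ 22173 (mod 25155), where 25155 = lcm(1935, 39).
The solution is unique modulo lcm(1935, 39) = 25155.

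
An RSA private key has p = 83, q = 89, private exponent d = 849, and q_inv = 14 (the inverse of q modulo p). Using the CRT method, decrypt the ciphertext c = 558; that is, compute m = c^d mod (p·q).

6278

d_p = d mod (p−1) = 849 mod 82 = 29; d_q = d mod (q−1) = 57.
m₁ = c^(d_p) mod p: c ≡ 60 (mod 83), and 60^29 mod 83 = 53.
m₂ = c^(d_q) mod q: c ≡ 24 (mod 89), and 24^57 mod 89 = 48.
h = q_inv·(m₁ − m₂) mod p = 14·(53 − 48) mod 83 = 70.
m = m₂ + h·q = 48 + 70·89 = 6278.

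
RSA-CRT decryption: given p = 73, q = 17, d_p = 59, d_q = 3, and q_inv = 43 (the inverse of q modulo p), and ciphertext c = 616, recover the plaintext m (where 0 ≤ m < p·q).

m₁ = c^(d_p) mod p: c ≡ 32 (mod 73), and 32^59 mod 73 = 55.
m₂ = c^(d_q) mod q: c ≡ 4 (mod 17), and 4^3 mod 17 = 13.
h = q_inv·(m₁ − m₂) mod p = 43·(55 − 13) mod 73 = 54.
m = m₂ + h·q = 13 + 54·17 = 931.

931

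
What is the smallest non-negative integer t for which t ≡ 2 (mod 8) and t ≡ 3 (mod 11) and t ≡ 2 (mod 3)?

146

Combine the congruences pairwise.
From t ≡ 2 (mod 8) write t = 2 + 8s. Substituting into t ≡ 3 (mod 11) gives 8s ≡ 1 (mod 11), and since 8⁻¹ ≡ 7 (mod 11), s ≡ 7. Hence t ≡ 2 + 8·7 = 58 (mod 88).
From t ≡ 58 (mod 88) write t = 58 + 88s. Substituting into t ≡ 2 (mod 3) gives 88s ≡ 1 (mod 3), and since 1⁻¹ ≡ 1 (mod 3), s ≡ 1. Hence t ≡ 58 + 88·1 = 146 (mod 264).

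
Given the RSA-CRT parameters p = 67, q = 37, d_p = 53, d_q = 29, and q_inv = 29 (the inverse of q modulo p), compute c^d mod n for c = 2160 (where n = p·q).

m₁ = c^(d_p) mod p: c ≡ 16 (mod 67), and 16^53 mod 67 = 36.
m₂ = c^(d_q) mod q: c ≡ 14 (mod 37), and 14^29 mod 37 = 29.
h = q_inv·(m₁ − m₂) mod p = 29·(36 − 29) mod 67 = 2.
m = m₂ + h·q = 29 + 2·37 = 103.

103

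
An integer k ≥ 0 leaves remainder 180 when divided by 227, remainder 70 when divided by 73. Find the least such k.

From k ≡ 180 (mod 227) write k = 180 + 227t. Substituting into k ≡ 70 (mod 73) gives 227t ≡ 36 (mod 73), and since 8⁻¹ ≡ 64 (mod 73), t ≡ 41. Hence k ≡ 180 + 227·41 = 9487 (mod 16571).

9487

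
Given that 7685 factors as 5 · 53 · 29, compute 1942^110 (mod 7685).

4989

Mod 5: 1942 ≡ 2; by Fermat, exponent reduces to 110 mod 4 = 2; 2^2 ≡ 4 (mod 5).
Mod 53: 1942 ≡ 34; by Fermat, exponent reduces to 110 mod 52 = 6; 34^6 ≡ 7 (mod 53).
Mod 29: 1942 ≡ 28; by Fermat, exponent reduces to 110 mod 28 = 26; 28^26 ≡ 1 (mod 29).
Combine by CRT: x ≡ 4 (mod 5), x ≡ 7 (mod 53), x ≡ 1 (mod 29) ⇒ x ≡ 4989 (mod 7685).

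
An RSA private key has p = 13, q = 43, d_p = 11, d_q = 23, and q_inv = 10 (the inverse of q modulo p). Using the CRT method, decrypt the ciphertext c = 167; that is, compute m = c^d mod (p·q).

m₁ = c^(d_p) mod p: c ≡ 11 (mod 13), and 11^11 mod 13 = 6.
m₂ = c^(d_q) mod q: c ≡ 38 (mod 43), and 38^23 mod 43 = 25.
h = q_inv·(m₁ − m₂) mod p = 10·(6 − 25) mod 13 = 5.
m = m₂ + h·q = 25 + 5·43 = 240.

240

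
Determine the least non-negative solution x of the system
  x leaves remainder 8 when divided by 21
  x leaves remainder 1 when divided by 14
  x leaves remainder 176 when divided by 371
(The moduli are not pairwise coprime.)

Combine the congruences pairwise.
gcd(21, 14) = 7 and 7 | (1 − 8), so the pair is consistent; merging gives x ≡ 29 (mod 42), where 42 = lcm(21, 14).
gcd(42, 371) = 7 and 7 | (176 − 29), so the pair is consistent; merging gives x ≡ 1289 (mod 2226), where 2226 = lcm(42, 371).
The solution is unique modulo lcm(21, 14, 371) = 2226.

1289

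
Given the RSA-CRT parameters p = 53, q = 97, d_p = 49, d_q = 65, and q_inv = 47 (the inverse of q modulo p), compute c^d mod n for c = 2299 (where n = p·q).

m₁ = c^(d_p) mod p: c ≡ 20 (mod 53), and 20^49 mod 53 = 35.
m₂ = c^(d_q) mod q: c ≡ 68 (mod 97), and 68^65 mod 97 = 74.
h = q_inv·(m₁ − m₂) mod p = 47·(35 − 74) mod 53 = 22.
m = m₂ + h·q = 74 + 22·97 = 2208.

2208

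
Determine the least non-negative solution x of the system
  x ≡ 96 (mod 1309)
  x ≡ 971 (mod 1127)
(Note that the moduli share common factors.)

14495

gcd(1309, 1127) = 7 and 7 | (971 − 96), so the pair is consistent; merging gives x ≡ 14495 (mod 210749), where 210749 = lcm(1309, 1127).
The solution is unique modulo lcm(1309, 1127) = 210749.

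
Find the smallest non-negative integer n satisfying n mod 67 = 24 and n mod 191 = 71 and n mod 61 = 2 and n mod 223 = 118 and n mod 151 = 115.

24474556520

From n ≡ 24 (mod 67) write n = 24 + 67t. Substituting into n ≡ 71 (mod 191) gives 67t ≡ 47 (mod 191), and since 67⁻¹ ≡ 134 (mod 191), t ≡ 186. Hence n ≡ 24 + 67·186 = 12486 (mod 12797).
From n ≡ 12486 (mod 12797) write n = 12486 + 12797t. Substituting into n ≡ 2 (mod 61) gives 12797t ≡ 21 (mod 61), and since 48⁻¹ ≡ 14 (mod 61), t ≡ 50. Hence n ≡ 12486 + 12797·50 = 652336 (mod 780617).
From n ≡ 652336 (mod 780617) write n = 652336 + 780617t. Substituting into n ≡ 118 (mod 223) gives 780617t ≡ 57 (mod 223), and since 117⁻¹ ≡ 61 (mod 223), t ≡ 132. Hence n ≡ 652336 + 780617·132 = 103693780 (mod 174077591).
From n ≡ 103693780 (mod 174077591) write n = 103693780 + 174077591t. Substituting into n ≡ 115 (mod 151) gives 174077591t ≡ 149 (mod 151), and since 110⁻¹ ≡ 81 (mod 151), t ≡ 140. Hence n ≡ 103693780 + 174077591·140 = 24474556520 (mod 26285716241).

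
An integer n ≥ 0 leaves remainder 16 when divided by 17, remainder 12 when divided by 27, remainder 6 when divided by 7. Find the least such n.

The moduli are pairwise coprime; M = 17·27·7 = 3213.
M/17 = 189; 189 ≡ 2 (mod 17); 2·9 ≡ 1, so inverse 9.
M/27 = 119; 119 ≡ 11 (mod 27); 11·5 ≡ 1, so inverse 5.
M/7 = 459; 459 ≡ 4 (mod 7); 4·2 ≡ 1, so inverse 2.
n ≡ 16·189·9 + 12·119·5 + 6·459·2 = 39864.
39864 mod 3213 = 1308.

1308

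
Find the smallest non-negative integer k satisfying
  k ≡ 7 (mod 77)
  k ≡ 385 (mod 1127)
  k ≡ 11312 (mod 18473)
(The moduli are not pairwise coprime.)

4038426

gcd(77, 1127) = 7 and 7 | (385 − 7), so the pair is consistent; merging gives k ≡ 9401 (mod 12397), where 12397 = lcm(77, 1127).
gcd(12397, 18473) = 49 and 49 | (11312 − 9401), so the pair is consistent; merging gives k ≡ 4038426 (mod 4673669), where 4673669 = lcm(12397, 18473).
The solution is unique modulo lcm(77, 1127, 18473) = 4673669.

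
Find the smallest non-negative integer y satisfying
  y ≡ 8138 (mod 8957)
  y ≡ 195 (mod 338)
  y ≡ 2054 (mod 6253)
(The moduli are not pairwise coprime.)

70837

gcd(8957, 338) = 169 and 169 | (195 − 8138), so the pair is consistent; merging gives y ≡ 17095 (mod 17914), where 17914 = lcm(8957, 338).
gcd(17914, 6253) = 169 and 169 | (2054 − 17095), so the pair is consistent; merging gives y ≡ 70837 (mod 662818), where 662818 = lcm(17914, 6253).
The solution is unique modulo lcm(8957, 338, 6253) = 662818.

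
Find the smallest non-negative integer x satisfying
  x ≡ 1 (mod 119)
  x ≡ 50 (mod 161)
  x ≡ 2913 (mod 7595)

Combine the congruences pairwise.
gcd(119, 161) = 7 and 7 | (50 − 1), so the pair is consistent; merging gives x ≡ 2143 (mod 2737), where 2737 = lcm(119, 161).
gcd(2737, 7595) = 7 and 7 | (2913 − 2143), so the pair is consistent; merging gives x ≡ 754818 (mod 2969645), where 2969645 = lcm(2737, 7595).
The solution is unique modulo lcm(119, 161, 7595) = 2969645.

754818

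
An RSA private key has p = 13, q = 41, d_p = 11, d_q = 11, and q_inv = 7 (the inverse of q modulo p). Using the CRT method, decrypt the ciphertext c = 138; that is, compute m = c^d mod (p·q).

70

m₁ = c^(d_p) mod p: c ≡ 8 (mod 13), and 8^11 mod 13 = 5.
m₂ = c^(d_q) mod q: c ≡ 15 (mod 41), and 15^11 mod 41 = 29.
h = q_inv·(m₁ − m₂) mod p = 7·(5 − 29) mod 13 = 1.
m = m₂ + h·q = 29 + 1·41 = 70.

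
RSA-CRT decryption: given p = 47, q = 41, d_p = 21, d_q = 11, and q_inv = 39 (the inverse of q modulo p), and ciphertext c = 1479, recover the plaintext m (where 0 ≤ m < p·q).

1749

m₁ = c^(d_p) mod p: c ≡ 22 (mod 47), and 22^21 mod 47 = 10.
m₂ = c^(d_q) mod q: c ≡ 3 (mod 41), and 3^11 mod 41 = 27.
h = q_inv·(m₁ − m₂) mod p = 39·(10 − 27) mod 47 = 42.
m = m₂ + h·q = 27 + 42·41 = 1749.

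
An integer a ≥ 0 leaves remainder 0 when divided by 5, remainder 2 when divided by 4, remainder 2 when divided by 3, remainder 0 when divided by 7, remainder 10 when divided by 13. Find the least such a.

From a ≡ 0 (mod 5) write a = 0 + 5t. Substituting into a ≡ 2 (mod 4) gives 5t ≡ 2 (mod 4), and since 1⁻¹ ≡ 1 (mod 4), t ≡ 2. Hence a ≡ 0 + 5·2 = 10 (mod 20).
From a ≡ 10 (mod 20) write a = 10 + 20t. Substituting into a ≡ 2 (mod 3) gives 20t ≡ 1 (mod 3), and since 2⁻¹ ≡ 2 (mod 3), t ≡ 2. Hence a ≡ 10 + 20·2 = 50 (mod 60).
From a ≡ 50 (mod 60) write a = 50 + 60t. Substituting into a ≡ 0 (mod 7) gives 60t ≡ 6 (mod 7), and since 4⁻¹ ≡ 2 (mod 7), t ≡ 5. Hence a ≡ 50 + 60·5 = 350 (mod 420).
From a ≡ 350 (mod 420) write a = 350 + 420t. Substituting into a ≡ 10 (mod 13) gives 420t ≡ 11 (mod 13), and since 4⁻¹ ≡ 10 (mod 13), t ≡ 6. Hence a ≡ 350 + 420·6 = 2870 (mod 5460).

2870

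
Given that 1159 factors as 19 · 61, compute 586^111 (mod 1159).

695

Mod 19: 586 ≡ 16; by Fermat, exponent reduces to 111 mod 18 = 3; 16^3 ≡ 11 (mod 19).
Mod 61: 586 ≡ 37; by Fermat, exponent reduces to 111 mod 60 = 51; 37^51 ≡ 24 (mod 61).
Combine by CRT: x ≡ 11 (mod 19), x ≡ 24 (mod 61) ⇒ x ≡ 695 (mod 1159).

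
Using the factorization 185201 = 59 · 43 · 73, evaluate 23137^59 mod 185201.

4670

Mod 59: 23137 ≡ 9; by Fermat, exponent reduces to 59 mod 58 = 1; 9^1 ≡ 9 (mod 59).
Mod 43: 23137 ≡ 3; by Fermat, exponent reduces to 59 mod 42 = 17; 3^17 ≡ 26 (mod 43).
Mod 73: 23137 ≡ 69; 69^59 ≡ 71 (mod 73).
Combine by CRT: x ≡ 9 (mod 59), x ≡ 26 (mod 43), x ≡ 71 (mod 73) ⇒ x ≡ 4670 (mod 185201).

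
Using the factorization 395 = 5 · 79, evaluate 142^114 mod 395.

204

Mod 5: 142 ≡ 2; by Fermat, exponent reduces to 114 mod 4 = 2; 2^2 ≡ 4 (mod 5).
Mod 79: 142 ≡ 63; by Fermat, exponent reduces to 114 mod 78 = 36; 63^36 ≡ 46 (mod 79).
Combine by CRT: x ≡ 4 (mod 5), x ≡ 46 (mod 79) ⇒ x ≡ 204 (mod 395).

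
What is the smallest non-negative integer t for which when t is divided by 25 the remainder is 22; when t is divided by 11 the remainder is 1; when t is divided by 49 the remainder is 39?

The moduli are pairwise coprime; N = 25·11·49 = 13475.
N/25 = 539; 539 ≡ 14 (mod 25); 14·9 ≡ 1, so inverse 9.
N/11 = 1225; 1225 ≡ 4 (mod 11); 4·3 ≡ 1, so inverse 3.
N/49 = 275; 275 ≡ 30 (mod 49); 30·18 ≡ 1, so inverse 18.
t ≡ 22·539·9 + 1·1225·3 + 39·275·18 = 303447.
303447 mod 13475 = 6997.

6997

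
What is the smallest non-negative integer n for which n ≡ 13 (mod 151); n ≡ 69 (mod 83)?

5298

From n ≡ 13 (mod 151) write n = 13 + 151t. Substituting into n ≡ 69 (mod 83) gives 151t ≡ 56 (mod 83), and since 68⁻¹ ≡ 11 (mod 83), t ≡ 35. Hence n ≡ 13 + 151·35 = 5298 (mod 12533).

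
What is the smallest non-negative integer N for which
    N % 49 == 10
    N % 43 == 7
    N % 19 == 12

Combine the congruences pairwise.
From N ≡ 10 (mod 49) write N = 10 + 49t. Substituting into N ≡ 7 (mod 43) gives 49t ≡ 40 (mod 43), and since 6⁻¹ ≡ 36 (mod 43), t ≡ 21. Hence N ≡ 10 + 49·21 = 1039 (mod 2107).
From N ≡ 1039 (mod 2107) write N = 1039 + 2107t. Substituting into N ≡ 12 (mod 19) gives 2107t ≡ 18 (mod 19), and since 17⁻¹ ≡ 9 (mod 19), t ≡ 10. Hence N ≡ 1039 + 2107·10 = 22109 (mod 40033).

22109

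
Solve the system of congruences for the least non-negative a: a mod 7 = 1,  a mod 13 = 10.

36

Combine the congruences pairwise.
From a ≡ 1 (mod 7) write a = 1 + 7t. Substituting into a ≡ 10 (mod 13) gives 7t ≡ 9 (mod 13), and since 7⁻¹ ≡ 2 (mod 13), t ≡ 5. Hence a ≡ 1 + 7·5 = 36 (mod 91).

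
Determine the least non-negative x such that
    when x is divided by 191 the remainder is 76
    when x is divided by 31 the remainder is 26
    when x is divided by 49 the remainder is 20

The moduli are pairwise coprime; N = 191·31·49 = 290129.
N/191 = 1519; 1519 ≡ 182 (mod 191); 182·106 ≡ 1, so inverse 106.
N/31 = 9359; 9359 ≡ 28 (mod 31); 28·10 ≡ 1, so inverse 10.
N/49 = 5921; 5921 ≡ 41 (mod 49); 41·6 ≡ 1, so inverse 6.
x ≡ 76·1519·106 + 26·9359·10 + 20·5921·6 = 15380924.
15380924 mod 290129 = 4087.

4087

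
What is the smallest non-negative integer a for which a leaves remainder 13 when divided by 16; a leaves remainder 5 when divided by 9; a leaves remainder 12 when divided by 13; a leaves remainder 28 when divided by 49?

77

From a ≡ 13 (mod 16) write a = 13 + 16t. Substituting into a ≡ 5 (mod 9) gives 16t ≡ 1 (mod 9), and since 7⁻¹ ≡ 4 (mod 9), t ≡ 4. Hence a ≡ 13 + 16·4 = 77 (mod 144).
From a ≡ 77 (mod 144) write a = 77 + 144t. Substituting into a ≡ 12 (mod 13) gives 144t ≡ 0 (mod 13), and since 1⁻¹ ≡ 1 (mod 13), t ≡ 0. Hence a ≡ 77 + 144·0 = 77 (mod 1872).
From a ≡ 77 (mod 1872) write a = 77 + 1872t. Substituting into a ≡ 28 (mod 49) gives 1872t ≡ 0 (mod 49), and since 10⁻¹ ≡ 5 (mod 49), t ≡ 0. Hence a ≡ 77 + 1872·0 = 77 (mod 91728).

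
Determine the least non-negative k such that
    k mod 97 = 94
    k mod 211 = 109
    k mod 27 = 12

37245

The moduli are pairwise coprime; N = 97·211·27 = 552609.
N/97 = 5697; 5697 ≡ 71 (mod 97); 71·41 ≡ 1, so inverse 41.
N/211 = 2619; 2619 ≡ 87 (mod 211); 87·114 ≡ 1, so inverse 114.
N/27 = 20467; 20467 ≡ 1 (mod 27), inverse 1.
k ≡ 94·5697·41 + 109·2619·114 + 12·20467·1 = 54745536.
54745536 mod 552609 = 37245.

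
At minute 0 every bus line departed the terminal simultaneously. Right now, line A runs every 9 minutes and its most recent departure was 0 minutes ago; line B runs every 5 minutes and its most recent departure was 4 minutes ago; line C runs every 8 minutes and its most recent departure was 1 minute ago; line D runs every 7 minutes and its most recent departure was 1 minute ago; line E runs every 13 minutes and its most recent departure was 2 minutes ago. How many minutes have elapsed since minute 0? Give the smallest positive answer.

15849

From t ≡ 0 (mod 9) write t = 0 + 9s. Substituting into t ≡ 4 (mod 5) gives 9s ≡ 4 (mod 5), and since 4⁻¹ ≡ 4 (mod 5), s ≡ 1. Hence t ≡ 0 + 9·1 = 9 (mod 45).
From t ≡ 9 (mod 45) write t = 9 + 45s. Substituting into t ≡ 1 (mod 8) gives 45s ≡ 0 (mod 8), and since 5⁻¹ ≡ 5 (mod 8), s ≡ 0. Hence t ≡ 9 + 45·0 = 9 (mod 360).
From t ≡ 9 (mod 360) write t = 9 + 360s. Substituting into t ≡ 1 (mod 7) gives 360s ≡ 6 (mod 7), and since 3⁻¹ ≡ 5 (mod 7), s ≡ 2. Hence t ≡ 9 + 360·2 = 729 (mod 2520).
From t ≡ 729 (mod 2520) write t = 729 + 2520s. Substituting into t ≡ 2 (mod 13) gives 2520s ≡ 1 (mod 13), and since 11⁻¹ ≡ 6 (mod 13), s ≡ 6. Hence t ≡ 729 + 2520·6 = 15849 (mod 32760).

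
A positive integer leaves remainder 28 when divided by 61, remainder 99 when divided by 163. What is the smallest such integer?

From x ≡ 28 (mod 61) write x = 28 + 61t. Substituting into x ≡ 99 (mod 163) gives 61t ≡ 71 (mod 163), and since 61⁻¹ ≡ 155 (mod 163), t ≡ 84. Hence x ≡ 28 + 61·84 = 5152 (mod 9943).

5152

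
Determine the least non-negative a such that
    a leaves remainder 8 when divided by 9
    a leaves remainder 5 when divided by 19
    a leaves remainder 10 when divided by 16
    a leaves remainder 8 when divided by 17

The moduli are pairwise coprime; N = 9·19·16·17 = 46512.
N/9 = 5168; 5168 ≡ 2 (mod 9); 2·5 ≡ 1, so inverse 5.
N/19 = 2448; 2448 ≡ 16 (mod 19); 16·6 ≡ 1, so inverse 6.
N/16 = 2907; 2907 ≡ 11 (mod 16); 11·3 ≡ 1, so inverse 3.
N/17 = 2736; 2736 ≡ 16 (mod 17); 16·16 ≡ 1, so inverse 16.
a ≡ 8·5168·5 + 5·2448·6 + 10·2907·3 + 8·2736·16 = 717578.
717578 mod 46512 = 19898.

19898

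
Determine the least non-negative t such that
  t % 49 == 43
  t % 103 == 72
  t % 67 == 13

30766

Combine the congruences pairwise.
From t ≡ 43 (mod 49) write t = 43 + 49s. Substituting into t ≡ 72 (mod 103) gives 49s ≡ 29 (mod 103), and since 49⁻¹ ≡ 82 (mod 103), s ≡ 9. Hence t ≡ 43 + 49·9 = 484 (mod 5047).
From t ≡ 484 (mod 5047) write t = 484 + 5047s. Substituting into t ≡ 13 (mod 67) gives 5047s ≡ 65 (mod 67), and since 22⁻¹ ≡ 64 (mod 67), s ≡ 6. Hence t ≡ 484 + 5047·6 = 30766 (mod 338149).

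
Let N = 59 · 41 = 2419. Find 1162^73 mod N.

Mod 59: 1162 ≡ 41; by Fermat, exponent reduces to 73 mod 58 = 15; 41^15 ≡ 49 (mod 59).
Mod 41: 1162 ≡ 14; by Fermat, exponent reduces to 73 mod 40 = 33; 14^33 ≡ 14 (mod 41).
Combine by CRT: x ≡ 49 (mod 59), x ≡ 14 (mod 41) ⇒ x ≡ 875 (mod 2419).

875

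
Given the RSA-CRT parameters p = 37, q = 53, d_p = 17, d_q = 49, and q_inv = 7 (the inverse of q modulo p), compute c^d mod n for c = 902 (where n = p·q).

m₁ = c^(d_p) mod p: c ≡ 14 (mod 37), and 14^17 mod 37 = 29.
m₂ = c^(d_q) mod q: c ≡ 1 (mod 53), and 1^49 mod 53 = 1.
h = q_inv·(m₁ − m₂) mod p = 7·(29 − 1) mod 37 = 11.
m = m₂ + h·q = 1 + 11·53 = 584.

584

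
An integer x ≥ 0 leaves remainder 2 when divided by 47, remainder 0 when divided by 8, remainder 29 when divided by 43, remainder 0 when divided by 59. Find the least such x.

311048

From x ≡ 2 (mod 47) write x = 2 + 47t. Substituting into x ≡ 0 (mod 8) gives 47t ≡ 6 (mod 8), and since 7⁻¹ ≡ 7 (mod 8), t ≡ 2. Hence x ≡ 2 + 47·2 = 96 (mod 376).
From x ≡ 96 (mod 376) write x = 96 + 376t. Substituting into x ≡ 29 (mod 43) gives 376t ≡ 19 (mod 43), and since 32⁻¹ ≡ 39 (mod 43), t ≡ 10. Hence x ≡ 96 + 376·10 = 3856 (mod 16168).
From x ≡ 3856 (mod 16168) write x = 3856 + 16168t. Substituting into x ≡ 0 (mod 59) gives 16168t ≡ 38 (mod 59), and since 2⁻¹ ≡ 30 (mod 59), t ≡ 19. Hence x ≡ 3856 + 16168·19 = 311048 (mod 953912).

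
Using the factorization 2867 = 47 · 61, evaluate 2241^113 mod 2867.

2505

Mod 47: 2241 ≡ 32; by Fermat, exponent reduces to 113 mod 46 = 21; 32^21 ≡ 14 (mod 47).
Mod 61: 2241 ≡ 45; by Fermat, exponent reduces to 113 mod 60 = 53; 45^53 ≡ 4 (mod 61).
Combine by CRT: x ≡ 14 (mod 47), x ≡ 4 (mod 61) ⇒ x ≡ 2505 (mod 2867).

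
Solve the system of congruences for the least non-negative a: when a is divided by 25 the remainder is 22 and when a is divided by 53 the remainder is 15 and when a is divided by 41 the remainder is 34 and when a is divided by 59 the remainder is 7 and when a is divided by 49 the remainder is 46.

The moduli are pairwise coprime; N = 25·53·41·59·49 = 157053575.
N/25 = 6282143; 6282143 ≡ 18 (mod 25); 18·7 ≡ 1, so inverse 7.
N/53 = 2963275; 2963275 ≡ 45 (mod 53); 45·33 ≡ 1, so inverse 33.
N/41 = 3830575; 3830575 ≡ 27 (mod 41); 27·38 ≡ 1, so inverse 38.
N/59 = 2661925; 2661925 ≡ 22 (mod 59); 22·51 ≡ 1, so inverse 51.
N/49 = 3205175; 3205175 ≡ 36 (mod 49); 36·15 ≡ 1, so inverse 15.
a ≡ 22·6282143·7 + 15·2963275·33 + 34·3830575·38 + 7·2661925·51 + 46·3205175·15 = 10545252022.
10545252022 mod 157053575 = 22662497.

22662497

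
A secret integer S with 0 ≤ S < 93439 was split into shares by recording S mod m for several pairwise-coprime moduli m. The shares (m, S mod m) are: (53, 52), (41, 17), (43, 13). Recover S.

The moduli are pairwise coprime; N = 53·41·43 = 93439.
N/53 = 1763; 1763 ≡ 14 (mod 53); 14·19 ≡ 1, so inverse 19.
N/41 = 2279; 2279 ≡ 24 (mod 41); 24·12 ≡ 1, so inverse 12.
N/43 = 2173; 2173 ≡ 23 (mod 43); 23·15 ≡ 1, so inverse 15.
S ≡ 52·1763·19 + 17·2279·12 + 13·2173·15 = 2630495.
2630495 mod 93439 = 14203.

14203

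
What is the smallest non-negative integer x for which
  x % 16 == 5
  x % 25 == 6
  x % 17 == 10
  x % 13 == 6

6181

From x ≡ 5 (mod 16) write x = 5 + 16t. Substituting into x ≡ 6 (mod 25) gives 16t ≡ 1 (mod 25), and since 16⁻¹ ≡ 11 (mod 25), t ≡ 11. Hence x ≡ 5 + 16·11 = 181 (mod 400).
From x ≡ 181 (mod 400) write x = 181 + 400t. Substituting into x ≡ 10 (mod 17) gives 400t ≡ 16 (mod 17), and since 9⁻¹ ≡ 2 (mod 17), t ≡ 15. Hence x ≡ 181 + 400·15 = 6181 (mod 6800).
From x ≡ 6181 (mod 6800) write x = 6181 + 6800t. Substituting into x ≡ 6 (mod 13) gives 6800t ≡ 0 (mod 13), and since 1⁻¹ ≡ 1 (mod 13), t ≡ 0. Hence x ≡ 6181 + 6800·0 = 6181 (mod 88400).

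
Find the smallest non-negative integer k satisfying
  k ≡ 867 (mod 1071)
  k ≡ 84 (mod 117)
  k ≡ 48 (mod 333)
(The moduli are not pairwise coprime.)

gcd(1071, 117) = 9 and 9 | (84 − 867), so the pair is consistent; merging gives k ≡ 3009 (mod 13923), where 13923 = lcm(1071, 117).
gcd(13923, 333) = 9 and 9 | (48 − 3009), so the pair is consistent; merging gives k ≡ 142239 (mod 515151), where 515151 = lcm(13923, 333).
The solution is unique modulo lcm(1071, 117, 333) = 515151.

142239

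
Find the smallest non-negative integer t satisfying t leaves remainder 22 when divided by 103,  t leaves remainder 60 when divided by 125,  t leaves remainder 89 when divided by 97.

79435

The moduli are pairwise coprime; N = 103·125·97 = 1248875.
N/103 = 12125; 12125 ≡ 74 (mod 103); 74·71 ≡ 1, so inverse 71.
N/125 = 9991; 9991 ≡ 116 (mod 125); 116·111 ≡ 1, so inverse 111.
N/97 = 12875; 12875 ≡ 71 (mod 97); 71·41 ≡ 1, so inverse 41.
t ≡ 22·12125·71 + 60·9991·111 + 89·12875·41 = 132460185.
132460185 mod 1248875 = 79435.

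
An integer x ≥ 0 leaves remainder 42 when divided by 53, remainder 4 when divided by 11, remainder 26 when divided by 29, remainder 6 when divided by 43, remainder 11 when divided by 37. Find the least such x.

The moduli are pairwise coprime; N = 53·11·29·43·37 = 26899037.
N/53 = 507529; 507529 ≡ 1 (mod 53), inverse 1.
N/11 = 2445367; 2445367 ≡ 1 (mod 11), inverse 1.
N/29 = 927553; 927553 ≡ 17 (mod 29); 17·12 ≡ 1, so inverse 12.
N/43 = 625559; 625559 ≡ 38 (mod 43); 38·17 ≡ 1, so inverse 17.
N/37 = 727001; 727001 ≡ 25 (mod 37); 25·3 ≡ 1, so inverse 3.
x ≡ 42·507529·1 + 4·2445367·1 + 26·927553·12 + 6·625559·17 + 11·727001·3 = 408292273.
408292273 mod 26899037 = 4806718.

4806718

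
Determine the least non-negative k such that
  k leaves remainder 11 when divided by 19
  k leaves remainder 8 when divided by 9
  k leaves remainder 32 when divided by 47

The moduli are pairwise coprime; N = 19·9·47 = 8037.
N/19 = 423; 423 ≡ 5 (mod 19); 5·4 ≡ 1, so inverse 4.
N/9 = 893; 893 ≡ 2 (mod 9); 2·5 ≡ 1, so inverse 5.
N/47 = 171; 171 ≡ 30 (mod 47); 30·11 ≡ 1, so inverse 11.
k ≡ 11·423·4 + 8·893·5 + 32·171·11 = 114524.
114524 mod 8037 = 2006.

2006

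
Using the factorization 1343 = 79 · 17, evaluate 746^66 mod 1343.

854

Mod 79: 746 ≡ 35; 35^66 ≡ 64 (mod 79).
Mod 17: 746 ≡ 15; by Fermat, exponent reduces to 66 mod 16 = 2; 15^2 ≡ 4 (mod 17).
Combine by CRT: x ≡ 64 (mod 79), x ≡ 4 (mod 17) ⇒ x ≡ 854 (mod 1343).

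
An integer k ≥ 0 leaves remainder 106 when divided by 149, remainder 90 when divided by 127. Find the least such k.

From k ≡ 106 (mod 149) write k = 106 + 149t. Substituting into k ≡ 90 (mod 127) gives 149t ≡ 111 (mod 127), and since 22⁻¹ ≡ 52 (mod 127), t ≡ 57. Hence k ≡ 106 + 149·57 = 8599 (mod 18923).

8599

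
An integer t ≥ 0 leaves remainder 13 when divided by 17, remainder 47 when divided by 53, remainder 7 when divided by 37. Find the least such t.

12661

The moduli are pairwise coprime; N = 17·53·37 = 33337.
N/17 = 1961; 1961 ≡ 6 (mod 17); 6·3 ≡ 1, so inverse 3.
N/53 = 629; 629 ≡ 46 (mod 53); 46·15 ≡ 1, so inverse 15.
N/37 = 901; 901 ≡ 13 (mod 37); 13·20 ≡ 1, so inverse 20.
t ≡ 13·1961·3 + 47·629·15 + 7·901·20 = 646064.
646064 mod 33337 = 12661.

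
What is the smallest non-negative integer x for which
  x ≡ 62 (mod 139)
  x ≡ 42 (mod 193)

From x ≡ 62 (mod 139) write x = 62 + 139t. Substituting into x ≡ 42 (mod 193) gives 139t ≡ 173 (mod 193), and since 139⁻¹ ≡ 25 (mod 193), t ≡ 79. Hence x ≡ 62 + 139·79 = 11043 (mod 26827).

11043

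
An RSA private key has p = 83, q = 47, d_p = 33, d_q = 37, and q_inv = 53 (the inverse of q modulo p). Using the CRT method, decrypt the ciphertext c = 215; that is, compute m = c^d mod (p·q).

m₁ = c^(d_p) mod p: c ≡ 49 (mod 83), and 49^33 mod 83 = 70.
m₂ = c^(d_q) mod q: c ≡ 27 (mod 47), and 27^37 mod 47 = 18.
h = q_inv·(m₁ − m₂) mod p = 53·(70 − 18) mod 83 = 17.
m = m₂ + h·q = 18 + 17·47 = 817.

817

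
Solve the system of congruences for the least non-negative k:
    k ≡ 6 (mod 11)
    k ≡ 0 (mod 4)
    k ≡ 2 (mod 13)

From k ≡ 6 (mod 11) write k = 6 + 11t. Substituting into k ≡ 0 (mod 4) gives 11t ≡ 2 (mod 4), and since 3⁻¹ ≡ 3 (mod 4), t ≡ 2. Hence k ≡ 6 + 11·2 = 28 (mod 44).
From k ≡ 28 (mod 44) write k = 28 + 44t. Substituting into k ≡ 2 (mod 13) gives 44t ≡ 0 (mod 13), and since 5⁻¹ ≡ 8 (mod 13), t ≡ 0. Hence k ≡ 28 + 44·0 = 28 (mod 572).

28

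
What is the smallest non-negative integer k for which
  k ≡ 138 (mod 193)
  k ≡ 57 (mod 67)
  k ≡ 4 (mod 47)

579138

Combine the congruences pairwise.
From k ≡ 138 (mod 193) write k = 138 + 193t. Substituting into k ≡ 57 (mod 67) gives 193t ≡ 53 (mod 67), and since 59⁻¹ ≡ 25 (mod 67), t ≡ 52. Hence k ≡ 138 + 193·52 = 10174 (mod 12931).
From k ≡ 10174 (mod 12931) write k = 10174 + 12931t. Substituting into k ≡ 4 (mod 47) gives 12931t ≡ 29 (mod 47), and since 6⁻¹ ≡ 8 (mod 47), t ≡ 44. Hence k ≡ 10174 + 12931·44 = 579138 (mod 607757).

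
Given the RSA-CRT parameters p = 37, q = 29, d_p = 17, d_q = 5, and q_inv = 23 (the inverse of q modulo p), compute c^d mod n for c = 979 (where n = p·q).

m₁ = c^(d_p) mod p: c ≡ 17 (mod 37), and 17^17 mod 37 = 13.
m₂ = c^(d_q) mod q: c ≡ 22 (mod 29), and 22^5 mod 29 = 13.
h = q_inv·(m₁ − m₂) mod p = 23·(13 − 13) mod 37 = 0.
m = m₂ + h·q = 13 + 0·29 = 13.

13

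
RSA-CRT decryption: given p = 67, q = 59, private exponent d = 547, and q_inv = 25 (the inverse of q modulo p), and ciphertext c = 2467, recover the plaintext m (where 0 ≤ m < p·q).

d_p = d mod (p−1) = 547 mod 66 = 19; d_q = d mod (q−1) = 25.
m₁ = c^(d_p) mod p: c ≡ 55 (mod 67), and 55^19 mod 67 = 26.
m₂ = c^(d_q) mod q: c ≡ 48 (mod 59), and 48^25 mod 59 = 46.
h = q_inv·(m₁ − m₂) mod p = 25·(26 − 46) mod 67 = 36.
m = m₂ + h·q = 46 + 36·59 = 2170.

2170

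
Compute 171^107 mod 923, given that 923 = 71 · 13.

Mod 71: 171 ≡ 29; by Fermat, exponent reduces to 107 mod 70 = 37; 29^37 ≡ 60 (mod 71).
Mod 13: 171 ≡ 2; by Fermat, exponent reduces to 107 mod 12 = 11; 2^11 ≡ 7 (mod 13).
Combine by CRT: x ≡ 60 (mod 71), x ≡ 7 (mod 13) ⇒ x ≡ 202 (mod 923).

202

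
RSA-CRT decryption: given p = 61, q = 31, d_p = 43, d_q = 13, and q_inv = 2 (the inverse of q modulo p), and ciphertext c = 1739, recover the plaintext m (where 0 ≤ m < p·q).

1264

m₁ = c^(d_p) mod p: c ≡ 31 (mod 61), and 31^43 mod 61 = 44.
m₂ = c^(d_q) mod q: c ≡ 3 (mod 31), and 3^13 mod 31 = 24.
h = q_inv·(m₁ − m₂) mod p = 2·(44 − 24) mod 61 = 40.
m = m₂ + h·q = 24 + 40·31 = 1264.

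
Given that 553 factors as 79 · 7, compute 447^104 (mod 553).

1

Mod 79: 447 ≡ 52; by Fermat, exponent reduces to 104 mod 78 = 26; 52^26 ≡ 1 (mod 79).
Mod 7: 447 ≡ 6; by Fermat, exponent reduces to 104 mod 6 = 2; 6^2 ≡ 1 (mod 7).
Combine by CRT: x ≡ 1 (mod 79), x ≡ 1 (mod 7) ⇒ x ≡ 1 (mod 553).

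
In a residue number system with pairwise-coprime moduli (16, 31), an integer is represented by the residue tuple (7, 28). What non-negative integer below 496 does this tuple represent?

Combine the congruences pairwise.
From x ≡ 7 (mod 16) write x = 7 + 16t. Substituting into x ≡ 28 (mod 31) gives 16t ≡ 21 (mod 31), and since 16⁻¹ ≡ 2 (mod 31), t ≡ 11. Hence x ≡ 7 + 16·11 = 183 (mod 496).

183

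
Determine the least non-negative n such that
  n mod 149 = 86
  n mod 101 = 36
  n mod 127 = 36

1372525

From n ≡ 86 (mod 149) write n = 86 + 149t. Substituting into n ≡ 36 (mod 101) gives 149t ≡ 51 (mod 101), and since 48⁻¹ ≡ 40 (mod 101), t ≡ 20. Hence n ≡ 86 + 149·20 = 3066 (mod 15049).
From n ≡ 3066 (mod 15049) write n = 3066 + 15049t. Substituting into n ≡ 36 (mod 127) gives 15049t ≡ 18 (mod 127), and since 63⁻¹ ≡ 125 (mod 127), t ≡ 91. Hence n ≡ 3066 + 15049·91 = 1372525 (mod 1911223).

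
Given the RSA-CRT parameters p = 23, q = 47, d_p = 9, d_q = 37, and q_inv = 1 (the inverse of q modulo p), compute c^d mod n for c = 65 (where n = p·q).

976

m₁ = c^(d_p) mod p: c ≡ 19 (mod 23), and 19^9 mod 23 = 10.
m₂ = c^(d_q) mod q: c ≡ 18 (mod 47), and 18^37 mod 47 = 36.
h = q_inv·(m₁ − m₂) mod p = 1·(10 − 36) mod 23 = 20.
m = m₂ + h·q = 36 + 20·47 = 976.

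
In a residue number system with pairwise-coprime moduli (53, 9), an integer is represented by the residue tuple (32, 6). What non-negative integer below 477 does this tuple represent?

From x ≡ 32 (mod 53) write x = 32 + 53t. Substituting into x ≡ 6 (mod 9) gives 53t ≡ 1 (mod 9), and since 8⁻¹ ≡ 8 (mod 9), t ≡ 8. Hence x ≡ 32 + 53·8 = 456 (mod 477).

456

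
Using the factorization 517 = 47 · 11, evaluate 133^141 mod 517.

Mod 47: 133 ≡ 39; by Fermat, exponent reduces to 141 mod 46 = 3; 39^3 ≡ 5 (mod 47).
Mod 11: 133 ≡ 1; by Fermat, exponent reduces to 141 mod 10 = 1; 1^1 ≡ 1 (mod 11).
Combine by CRT: x ≡ 5 (mod 47), x ≡ 1 (mod 11) ⇒ x ≡ 287 (mod 517).

287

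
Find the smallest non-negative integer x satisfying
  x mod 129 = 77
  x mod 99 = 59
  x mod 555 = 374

166874

Combine the congruences pairwise.
gcd(129, 99) = 3 and 3 | (59 − 77), so the pair is consistent; merging gives x ≡ 851 (mod 4257), where 4257 = lcm(129, 99).
gcd(4257, 555) = 3 and 3 | (374 − 851), so the pair is consistent; merging gives x ≡ 166874 (mod 787545), where 787545 = lcm(4257, 555).
The solution is unique modulo lcm(129, 99, 555) = 787545.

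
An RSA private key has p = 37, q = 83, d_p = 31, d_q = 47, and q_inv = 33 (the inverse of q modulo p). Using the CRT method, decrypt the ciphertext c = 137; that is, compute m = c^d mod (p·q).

m₁ = c^(d_p) mod p: c ≡ 26 (mod 37), and 26^31 mod 37 = 26.
m₂ = c^(d_q) mod q: c ≡ 54 (mod 83), and 54^47 mod 83 = 80.
h = q_inv·(m₁ − m₂) mod p = 33·(26 − 80) mod 37 = 31.
m = m₂ + h·q = 80 + 31·83 = 2653.

2653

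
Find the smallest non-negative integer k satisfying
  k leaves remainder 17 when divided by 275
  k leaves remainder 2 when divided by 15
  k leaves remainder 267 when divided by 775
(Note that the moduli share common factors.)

Combine the congruences pairwise.
gcd(275, 15) = 5 and 5 | (2 − 17), so the pair is consistent; merging gives k ≡ 17 (mod 825), where 825 = lcm(275, 15).
gcd(825, 775) = 25 and 25 | (267 − 17), so the pair is consistent; merging gives k ≡ 4142 (mod 25575), where 25575 = lcm(825, 775).
The solution is unique modulo lcm(275, 15, 775) = 25575.

4142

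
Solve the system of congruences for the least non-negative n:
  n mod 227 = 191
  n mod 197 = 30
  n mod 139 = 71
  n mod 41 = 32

The moduli are pairwise coprime; M = 227·197·139·41 = 254853581.
M/227 = 1122703; 1122703 ≡ 188 (mod 227); 188·64 ≡ 1, so inverse 64.
M/197 = 1293673; 1293673 ≡ 171 (mod 197); 171·53 ≡ 1, so inverse 53.
M/139 = 1833479; 1833479 ≡ 69 (mod 139); 69·137 ≡ 1, so inverse 137.
M/41 = 6215941; 6215941 ≡ 13 (mod 41); 13·19 ≡ 1, so inverse 19.
n ≡ 191·1122703·64 + 30·1293673·53 + 71·1833479·137 + 32·6215941·19 = 37394403903.
37394403903 mod 254853581 = 185781077.

185781077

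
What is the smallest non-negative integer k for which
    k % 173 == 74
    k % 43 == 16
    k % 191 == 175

The moduli are pairwise coprime; N = 173·43·191 = 1420849.
N/173 = 8213; 8213 ≡ 82 (mod 173); 82·19 ≡ 1, so inverse 19.
N/43 = 33043; 33043 ≡ 19 (mod 43); 19·34 ≡ 1, so inverse 34.
N/191 = 7439; 7439 ≡ 181 (mod 191); 181·19 ≡ 1, so inverse 19.
k ≡ 74·8213·19 + 16·33043·34 + 175·7439·19 = 54257545.
54257545 mod 1420849 = 265283.

265283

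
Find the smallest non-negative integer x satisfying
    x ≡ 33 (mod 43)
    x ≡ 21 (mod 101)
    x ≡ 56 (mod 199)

297163

The moduli are pairwise coprime; N = 43·101·199 = 864257.
N/43 = 20099; 20099 ≡ 18 (mod 43); 18·12 ≡ 1, so inverse 12.
N/101 = 8557; 8557 ≡ 73 (mod 101); 73·18 ≡ 1, so inverse 18.
N/199 = 4343; 4343 ≡ 164 (mod 199); 164·108 ≡ 1, so inverse 108.
x ≡ 33·20099·12 + 21·8557·18 + 56·4343·108 = 37460214.
37460214 mod 864257 = 297163.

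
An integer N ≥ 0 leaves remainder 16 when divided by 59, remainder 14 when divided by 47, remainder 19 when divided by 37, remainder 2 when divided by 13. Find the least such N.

The moduli are pairwise coprime; M = 59·47·37·13 = 1333813.
M/59 = 22607; 22607 ≡ 10 (mod 59); 10·6 ≡ 1, so inverse 6.
M/47 = 28379; 28379 ≡ 38 (mod 47); 38·26 ≡ 1, so inverse 26.
M/37 = 36049; 36049 ≡ 11 (mod 37); 11·27 ≡ 1, so inverse 27.
M/13 = 102601; 102601 ≡ 5 (mod 13); 5·8 ≡ 1, so inverse 8.
N ≡ 16·22607·6 + 14·28379·26 + 19·36049·27 + 2·102601·8 = 32634981.
32634981 mod 1333813 = 623469.

623469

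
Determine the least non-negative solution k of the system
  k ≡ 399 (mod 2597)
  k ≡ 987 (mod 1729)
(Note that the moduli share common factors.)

gcd(2597, 1729) = 7 and 7 | (987 − 399), so the pair is consistent; merging gives k ≡ 436695 (mod 641459), where 641459 = lcm(2597, 1729).
The solution is unique modulo lcm(2597, 1729) = 641459.

436695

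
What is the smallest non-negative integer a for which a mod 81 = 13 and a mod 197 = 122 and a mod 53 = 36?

From a ≡ 13 (mod 81) write a = 13 + 81t. Substituting into a ≡ 122 (mod 197) gives 81t ≡ 109 (mod 197), and since 81⁻¹ ≡ 90 (mod 197), t ≡ 157. Hence a ≡ 13 + 81·157 = 12730 (mod 15957).
From a ≡ 12730 (mod 15957) write a = 12730 + 15957t. Substituting into a ≡ 36 (mod 53) gives 15957t ≡ 26 (mod 53), and since 4⁻¹ ≡ 40 (mod 53), t ≡ 33. Hence a ≡ 12730 + 15957·33 = 539311 (mod 845721).

539311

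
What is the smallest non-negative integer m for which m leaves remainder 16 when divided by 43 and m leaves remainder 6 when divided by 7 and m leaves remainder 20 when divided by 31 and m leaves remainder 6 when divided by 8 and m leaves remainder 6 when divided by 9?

559446

From m ≡ 16 (mod 43) write m = 16 + 43t. Substituting into m ≡ 6 (mod 7) gives 43t ≡ 4 (mod 7), and since 1⁻¹ ≡ 1 (mod 7), t ≡ 4. Hence m ≡ 16 + 43·4 = 188 (mod 301).
From m ≡ 188 (mod 301) write m = 188 + 301t. Substituting into m ≡ 20 (mod 31) gives 301t ≡ 18 (mod 31), and since 22⁻¹ ≡ 24 (mod 31), t ≡ 29. Hence m ≡ 188 + 301·29 = 8917 (mod 9331).
From m ≡ 8917 (mod 9331) write m = 8917 + 9331t. Substituting into m ≡ 6 (mod 8) gives 9331t ≡ 1 (mod 8), and since 3⁻¹ ≡ 3 (mod 8), t ≡ 3. Hence m ≡ 8917 + 9331·3 = 36910 (mod 74648).
From m ≡ 36910 (mod 74648) write m = 36910 + 74648t. Substituting into m ≡ 6 (mod 9) gives 74648t ≡ 5 (mod 9), and since 2⁻¹ ≡ 5 (mod 9), t ≡ 7. Hence m ≡ 36910 + 74648·7 = 559446 (mod 671832).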